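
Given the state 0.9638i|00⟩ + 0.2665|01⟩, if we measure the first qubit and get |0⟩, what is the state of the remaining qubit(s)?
0.9638i|0⟩ + 0.2665|1⟩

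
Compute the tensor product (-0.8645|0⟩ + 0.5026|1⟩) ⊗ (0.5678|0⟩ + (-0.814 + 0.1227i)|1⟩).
-0.4909|00⟩ + (0.7037 - 0.1061i)|01⟩ + 0.2854|10⟩ + (-0.4091 + 0.06167i)|11⟩

amp(|b₁b₂…⟩) = product of the factor amplitudes for bits b₁, b₂, …; only kets whose every factor amplitude is nonzero survive.
|00⟩: (-0.8645)(0.5678) = -0.4909
|01⟩: (-0.8645)(-0.814 + 0.1227i) = (0.7037 - 0.1061i)
|10⟩: (0.5026)(0.5678) = 0.2854
|11⟩: (0.5026)(-0.814 + 0.1227i) = (-0.4091 + 0.06167i)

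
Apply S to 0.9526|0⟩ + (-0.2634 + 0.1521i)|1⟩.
0.9526|0⟩ + (-0.1521 - 0.2634i)|1⟩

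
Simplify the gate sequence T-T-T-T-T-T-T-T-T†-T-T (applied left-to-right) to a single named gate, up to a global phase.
T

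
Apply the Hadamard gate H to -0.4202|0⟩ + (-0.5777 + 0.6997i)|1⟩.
(-0.7056 + 0.4948i)|0⟩ + (0.1114 - 0.4948i)|1⟩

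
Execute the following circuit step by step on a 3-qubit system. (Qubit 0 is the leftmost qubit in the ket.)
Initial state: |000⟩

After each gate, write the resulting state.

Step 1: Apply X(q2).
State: |001⟩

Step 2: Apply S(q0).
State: |001⟩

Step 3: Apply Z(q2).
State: -|001⟩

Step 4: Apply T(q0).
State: -|001⟩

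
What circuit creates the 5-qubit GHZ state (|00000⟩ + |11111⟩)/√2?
H(q0) → CNOT(q0,q1) → CNOT(q0,q2) → CNOT(q0,q3) → CNOT(q0,q4)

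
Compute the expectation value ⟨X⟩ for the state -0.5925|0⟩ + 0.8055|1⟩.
-0.9545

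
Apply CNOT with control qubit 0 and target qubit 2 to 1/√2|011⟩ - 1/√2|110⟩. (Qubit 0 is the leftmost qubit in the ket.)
1/√2|011⟩ - 1/√2|111⟩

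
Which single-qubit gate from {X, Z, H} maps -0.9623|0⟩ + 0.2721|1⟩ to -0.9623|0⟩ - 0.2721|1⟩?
Z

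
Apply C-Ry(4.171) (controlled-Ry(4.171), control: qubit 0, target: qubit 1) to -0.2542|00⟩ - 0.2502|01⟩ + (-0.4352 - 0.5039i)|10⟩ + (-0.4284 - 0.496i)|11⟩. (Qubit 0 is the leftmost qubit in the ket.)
-0.2542|00⟩ - 0.2502|01⟩ + (0.5871 + 0.6798i)|10⟩ + (-0.1679 - 0.1944i)|11⟩

C-Ry(4.171) leaves the control-|0⟩ kets |00⟩, |01⟩ unchanged and applies Ry(4.171) to qubit 1 on the control-|1⟩ pair (|10⟩, |11⟩).
Ry(4.171) = [[cos(θ/2), −sin(θ/2)], [sin(θ/2), cos(θ/2)]]; θ = 4.171, cos(θ/2) ≈ -0.492277, sin(θ/2) ≈ 0.870439.
With a = amp(|10⟩) = (-0.4352 - 0.5039i) and b = amp(|11⟩) = (-0.4284 - 0.496i):
new amp(|10⟩) = (-0.492277)·a + (-0.870439)·b = (0.5871 + 0.6798i)
new amp(|11⟩) = (0.870439)·a + (-0.492277)·b = (-0.1679 - 0.1944i)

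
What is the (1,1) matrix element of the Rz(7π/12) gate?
(0.6088 + 0.7934i)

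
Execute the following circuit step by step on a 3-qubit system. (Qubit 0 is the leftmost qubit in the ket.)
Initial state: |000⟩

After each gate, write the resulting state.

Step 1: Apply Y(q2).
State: i|001⟩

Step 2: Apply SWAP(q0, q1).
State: i|001⟩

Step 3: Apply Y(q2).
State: |000⟩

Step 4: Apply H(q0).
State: 1/√2|000⟩ + 1/√2|100⟩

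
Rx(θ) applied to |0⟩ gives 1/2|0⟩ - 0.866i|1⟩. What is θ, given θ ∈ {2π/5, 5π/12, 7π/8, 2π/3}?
2π/3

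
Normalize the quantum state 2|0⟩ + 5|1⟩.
0.3714|0⟩ + 0.9285|1⟩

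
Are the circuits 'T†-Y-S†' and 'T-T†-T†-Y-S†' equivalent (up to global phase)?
Yes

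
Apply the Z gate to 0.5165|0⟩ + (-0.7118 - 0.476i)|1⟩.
0.5165|0⟩ + (0.7118 + 0.476i)|1⟩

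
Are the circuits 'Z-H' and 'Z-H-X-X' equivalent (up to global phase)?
Yes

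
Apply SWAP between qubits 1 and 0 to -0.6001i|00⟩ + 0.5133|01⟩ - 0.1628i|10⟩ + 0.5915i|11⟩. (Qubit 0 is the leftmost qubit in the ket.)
-0.6001i|00⟩ - 0.1628i|01⟩ + 0.5133|10⟩ + 0.5915i|11⟩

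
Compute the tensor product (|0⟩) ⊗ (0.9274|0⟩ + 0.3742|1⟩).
0.9274|00⟩ + 0.3742|01⟩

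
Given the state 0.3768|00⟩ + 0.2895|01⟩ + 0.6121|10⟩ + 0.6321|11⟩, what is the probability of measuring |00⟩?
0.142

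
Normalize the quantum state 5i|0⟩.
i|0⟩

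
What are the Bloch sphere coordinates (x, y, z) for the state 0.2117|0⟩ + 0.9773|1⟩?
(0.4138, 0, -0.9103)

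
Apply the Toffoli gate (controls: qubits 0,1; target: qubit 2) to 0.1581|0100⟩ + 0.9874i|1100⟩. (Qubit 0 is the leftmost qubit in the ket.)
0.1581|0100⟩ + 0.9874i|1110⟩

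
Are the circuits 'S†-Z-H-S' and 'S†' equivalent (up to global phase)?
No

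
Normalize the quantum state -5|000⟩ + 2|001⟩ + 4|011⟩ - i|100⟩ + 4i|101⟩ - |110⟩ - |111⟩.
-0.625|000⟩ + 0.25|001⟩ + 1/2|011⟩ - 0.125i|100⟩ + (1/2)i|101⟩ - 0.125|110⟩ - 0.125|111⟩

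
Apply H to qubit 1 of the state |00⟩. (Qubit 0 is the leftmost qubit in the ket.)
1/√2|00⟩ + 1/√2|01⟩

H on qubit 1 mixes each pair of kets that differ only in qubit 1: amplitudes (a, b) of (|…0…⟩, |…1…⟩) become ((a + b)/√2, (a − b)/√2). Kets absent from the input have amplitude 0.
(|00⟩, |01⟩): (a, b) = (1, 0) → (1/√2, 1/√2)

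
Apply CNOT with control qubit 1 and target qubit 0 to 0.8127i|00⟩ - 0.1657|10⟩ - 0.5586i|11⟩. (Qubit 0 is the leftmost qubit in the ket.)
0.8127i|00⟩ - 0.5586i|01⟩ - 0.1657|10⟩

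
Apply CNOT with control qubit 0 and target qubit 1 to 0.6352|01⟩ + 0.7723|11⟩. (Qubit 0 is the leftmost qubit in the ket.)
0.6352|01⟩ + 0.7723|10⟩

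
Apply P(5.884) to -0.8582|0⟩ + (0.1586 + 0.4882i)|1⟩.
-0.8582|0⟩ + (0.3359 + 0.3882i)|1⟩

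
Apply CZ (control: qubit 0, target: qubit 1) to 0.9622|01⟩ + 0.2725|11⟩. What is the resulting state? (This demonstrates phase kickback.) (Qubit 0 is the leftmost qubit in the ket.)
0.9622|01⟩ - 0.2725|11⟩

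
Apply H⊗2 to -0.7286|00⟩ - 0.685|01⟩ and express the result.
-0.7068|00⟩ - 0.0218|01⟩ - 0.7068|10⟩ - 0.0218|11⟩

H⊗2 gives amp(|y⟩) = (1/2) Σ_x (−1)^(x·y) amp(|x⟩), where x·y is the number of positions in which both x and y have a 1.
|00⟩: (-0.7286 - 0.685)/2 = -0.7068
|01⟩: (-0.7286 + 0.685)/2 = -0.0218
|10⟩: (-0.7286 - 0.685)/2 = -0.7068
|11⟩: (-0.7286 + 0.685)/2 = -0.0218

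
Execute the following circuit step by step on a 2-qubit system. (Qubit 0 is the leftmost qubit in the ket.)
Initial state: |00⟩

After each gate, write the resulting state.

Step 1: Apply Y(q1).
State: i|01⟩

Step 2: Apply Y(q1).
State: |00⟩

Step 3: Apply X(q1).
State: |01⟩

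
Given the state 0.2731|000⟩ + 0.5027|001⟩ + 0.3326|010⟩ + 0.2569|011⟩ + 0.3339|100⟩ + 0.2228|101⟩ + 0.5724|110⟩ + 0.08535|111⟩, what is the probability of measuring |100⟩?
0.1115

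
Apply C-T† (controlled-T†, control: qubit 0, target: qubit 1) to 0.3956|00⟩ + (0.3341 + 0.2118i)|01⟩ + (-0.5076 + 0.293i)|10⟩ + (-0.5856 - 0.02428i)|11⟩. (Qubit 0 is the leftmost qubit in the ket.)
0.3956|00⟩ + (0.3341 + 0.2118i)|01⟩ + (-0.5076 + 0.293i)|10⟩ + (-0.4313 + 0.3969i)|11⟩

C-T† leaves the control-|0⟩ kets |00⟩, |01⟩ unchanged and applies T† to qubit 1 on the control-|1⟩ pair (|10⟩, |11⟩).
T† = [[1, 0], [0, (1/√2 - (1/√2)i)]].
With a = amp(|10⟩) = (-0.5076 + 0.293i) and b = amp(|11⟩) = (-0.5856 - 0.02428i):
new amp(|10⟩) = (1)·a = (-0.5076 + 0.293i)
new amp(|11⟩) = (1/√2 - (1/√2)i)·b = (-0.4313 + 0.3969i)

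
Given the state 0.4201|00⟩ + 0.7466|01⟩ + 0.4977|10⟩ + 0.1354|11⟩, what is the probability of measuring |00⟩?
0.1765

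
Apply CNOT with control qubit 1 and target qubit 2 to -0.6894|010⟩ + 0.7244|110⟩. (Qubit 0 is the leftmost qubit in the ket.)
-0.6894|011⟩ + 0.7244|111⟩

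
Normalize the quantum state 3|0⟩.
|0⟩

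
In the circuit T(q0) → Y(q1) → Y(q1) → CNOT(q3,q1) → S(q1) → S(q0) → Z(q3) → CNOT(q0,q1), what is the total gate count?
8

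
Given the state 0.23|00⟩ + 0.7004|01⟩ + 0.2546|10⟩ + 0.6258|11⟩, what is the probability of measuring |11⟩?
0.3916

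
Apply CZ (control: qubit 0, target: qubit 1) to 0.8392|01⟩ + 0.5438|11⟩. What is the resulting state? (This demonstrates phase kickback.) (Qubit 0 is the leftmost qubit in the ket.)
0.8392|01⟩ - 0.5438|11⟩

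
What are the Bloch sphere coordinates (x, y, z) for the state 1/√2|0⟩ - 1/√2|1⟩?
(-1, 0, 0)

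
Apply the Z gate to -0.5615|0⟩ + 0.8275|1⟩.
-0.5615|0⟩ - 0.8275|1⟩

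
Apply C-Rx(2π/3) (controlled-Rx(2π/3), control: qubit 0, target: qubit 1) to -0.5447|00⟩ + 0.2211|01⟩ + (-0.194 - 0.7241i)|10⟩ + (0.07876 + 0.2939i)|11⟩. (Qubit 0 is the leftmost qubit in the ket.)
-0.5447|00⟩ + 0.2211|01⟩ + (0.1575 - 0.4303i)|10⟩ + (-0.5877 + 0.315i)|11⟩

C-Rx(2π/3) leaves the control-|0⟩ kets |00⟩, |01⟩ unchanged and applies Rx(2π/3) to qubit 1 on the control-|1⟩ pair (|10⟩, |11⟩).
Rx(2π/3) = [[cos(θ/2), −i·sin(θ/2)], [−i·sin(θ/2), cos(θ/2)]]; θ = 2π/3, cos(θ/2) ≈ 0.5, sin(θ/2) ≈ 0.866025.
With a = amp(|10⟩) = (-0.194 - 0.7241i) and b = amp(|11⟩) = (0.07876 + 0.2939i):
new amp(|10⟩) = (0.5)·a + (-0.866025i)·b = (0.1575 - 0.4303i)
new amp(|11⟩) = (-0.866025i)·a + (0.5)·b = (-0.5877 + 0.315i)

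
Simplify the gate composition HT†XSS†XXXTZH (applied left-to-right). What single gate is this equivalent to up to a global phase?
X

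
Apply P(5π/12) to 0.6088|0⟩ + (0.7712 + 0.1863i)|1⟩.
0.6088|0⟩ + (0.01965 + 0.7931i)|1⟩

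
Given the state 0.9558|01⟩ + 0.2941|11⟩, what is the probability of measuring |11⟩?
0.08649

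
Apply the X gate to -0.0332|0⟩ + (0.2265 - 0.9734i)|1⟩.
(0.2265 - 0.9734i)|0⟩ - 0.0332|1⟩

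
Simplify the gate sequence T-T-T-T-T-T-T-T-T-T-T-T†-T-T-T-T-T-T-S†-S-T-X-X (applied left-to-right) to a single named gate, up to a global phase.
T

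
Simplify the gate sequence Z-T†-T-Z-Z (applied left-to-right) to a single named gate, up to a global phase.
Z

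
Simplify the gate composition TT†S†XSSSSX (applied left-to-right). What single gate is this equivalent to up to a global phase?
S†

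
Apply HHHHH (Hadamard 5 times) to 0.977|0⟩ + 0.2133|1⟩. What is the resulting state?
0.8417|0⟩ + 0.54|1⟩

H² = I, so H^5 = H: a single Hadamard. With (a, b) = (0.977, 0.2133), H gives ((a + b)/√2, (a − b)/√2) = (0.8417, 0.54).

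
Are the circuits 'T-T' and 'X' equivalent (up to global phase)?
No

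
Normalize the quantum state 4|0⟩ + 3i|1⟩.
0.8|0⟩ + 0.6i|1⟩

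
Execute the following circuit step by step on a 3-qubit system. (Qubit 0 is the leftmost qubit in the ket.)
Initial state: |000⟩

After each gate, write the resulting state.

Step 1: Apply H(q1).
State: 1/√2|000⟩ + 1/√2|010⟩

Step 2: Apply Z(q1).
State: 1/√2|000⟩ - 1/√2|010⟩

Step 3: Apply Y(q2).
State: (1/√2)i|001⟩ - (1/√2)i|011⟩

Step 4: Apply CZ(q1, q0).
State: (1/√2)i|001⟩ - (1/√2)i|011⟩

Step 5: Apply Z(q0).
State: (1/√2)i|001⟩ - (1/√2)i|011⟩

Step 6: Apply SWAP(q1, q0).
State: (1/√2)i|001⟩ - (1/√2)i|101⟩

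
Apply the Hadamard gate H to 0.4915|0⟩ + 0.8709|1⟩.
0.9634|0⟩ - 0.2683|1⟩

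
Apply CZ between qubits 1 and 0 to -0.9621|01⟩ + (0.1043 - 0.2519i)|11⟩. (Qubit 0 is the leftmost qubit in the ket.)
-0.9621|01⟩ + (-0.1043 + 0.2519i)|11⟩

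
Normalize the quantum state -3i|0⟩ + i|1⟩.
-0.9487i|0⟩ + 0.3162i|1⟩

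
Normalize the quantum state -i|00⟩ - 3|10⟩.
-0.3162i|00⟩ - 0.9487|10⟩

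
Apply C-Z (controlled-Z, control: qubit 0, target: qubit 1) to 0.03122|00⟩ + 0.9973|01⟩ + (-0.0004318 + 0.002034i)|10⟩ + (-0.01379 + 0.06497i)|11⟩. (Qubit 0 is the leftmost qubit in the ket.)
0.03122|00⟩ + 0.9973|01⟩ + (-0.0004318 + 0.002034i)|10⟩ + (0.01379 - 0.06497i)|11⟩

C-Z leaves the control-|0⟩ kets |00⟩, |01⟩ unchanged and applies Z to qubit 1 on the control-|1⟩ pair (|10⟩, |11⟩).
Z = [[1, 0], [0, -1]].
With a = amp(|10⟩) = (-0.0004318 + 0.002034i) and b = amp(|11⟩) = (-0.01379 + 0.06497i):
new amp(|10⟩) = (1)·a = (-0.0004318 + 0.002034i)
new amp(|11⟩) = (-1)·b = (0.01379 - 0.06497i)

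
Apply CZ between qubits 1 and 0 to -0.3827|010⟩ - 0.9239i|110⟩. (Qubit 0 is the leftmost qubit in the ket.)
-0.3827|010⟩ + 0.9239i|110⟩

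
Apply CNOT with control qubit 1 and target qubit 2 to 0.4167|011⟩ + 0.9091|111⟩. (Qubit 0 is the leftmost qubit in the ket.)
0.4167|010⟩ + 0.9091|110⟩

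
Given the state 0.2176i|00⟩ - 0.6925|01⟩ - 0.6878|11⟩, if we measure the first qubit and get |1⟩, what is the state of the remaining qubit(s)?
-|1⟩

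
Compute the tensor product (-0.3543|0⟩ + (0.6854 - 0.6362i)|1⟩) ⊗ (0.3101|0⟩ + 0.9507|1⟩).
-0.1099|00⟩ - 0.3368|01⟩ + (0.2125 - 0.1973i)|10⟩ + (0.6516 - 0.6048i)|11⟩

amp(|b₁b₂…⟩) = product of the factor amplitudes for bits b₁, b₂, …; only kets whose every factor amplitude is nonzero survive.
|00⟩: (-0.3543)(0.3101) = -0.1099
|01⟩: (-0.3543)(0.9507) = -0.3368
|10⟩: (0.6854 - 0.6362i)(0.3101) = (0.2125 - 0.1973i)
|11⟩: (0.6854 - 0.6362i)(0.9507) = (0.6516 - 0.6048i)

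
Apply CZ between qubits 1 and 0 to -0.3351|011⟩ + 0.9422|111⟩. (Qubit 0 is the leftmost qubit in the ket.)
-0.3351|011⟩ - 0.9422|111⟩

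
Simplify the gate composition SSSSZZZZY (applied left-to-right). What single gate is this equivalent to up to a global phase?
Y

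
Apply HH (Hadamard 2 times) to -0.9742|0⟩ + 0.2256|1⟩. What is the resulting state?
-0.9742|0⟩ + 0.2256|1⟩

H² = I, so an even number of Hadamards cancels: H^2 = I and the state is unchanged.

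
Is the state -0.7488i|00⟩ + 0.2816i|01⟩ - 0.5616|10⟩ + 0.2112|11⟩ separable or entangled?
Separable

Writing the state as a|00⟩ + b|01⟩ + c|10⟩ + d|11⟩, it is a product state iff ad − bc = 0.
Here (a, b, c, d) = (-0.7488i, 0.2816i, -0.5616, 0.2112): ad − bc = (-0.7488i)(0.2112) − (0.2816i)(-0.5616) = 0, so the state is separable.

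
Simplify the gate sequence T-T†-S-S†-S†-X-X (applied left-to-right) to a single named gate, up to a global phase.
S†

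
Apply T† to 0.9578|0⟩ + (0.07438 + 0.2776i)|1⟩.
0.9578|0⟩ + (0.2489 + 0.1437i)|1⟩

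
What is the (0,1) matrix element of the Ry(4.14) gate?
-0.878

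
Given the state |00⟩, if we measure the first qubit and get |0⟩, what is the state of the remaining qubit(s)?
|0⟩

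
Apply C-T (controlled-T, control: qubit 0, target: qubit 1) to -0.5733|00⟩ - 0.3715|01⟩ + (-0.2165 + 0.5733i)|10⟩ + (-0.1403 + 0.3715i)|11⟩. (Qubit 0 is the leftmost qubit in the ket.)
-0.5733|00⟩ - 0.3715|01⟩ + (-0.2165 + 0.5733i)|10⟩ + (-0.3619 + 0.1635i)|11⟩

C-T leaves the control-|0⟩ kets |00⟩, |01⟩ unchanged and applies T to qubit 1 on the control-|1⟩ pair (|10⟩, |11⟩).
T = [[1, 0], [0, (1/√2 + (1/√2)i)]].
With a = amp(|10⟩) = (-0.2165 + 0.5733i) and b = amp(|11⟩) = (-0.1403 + 0.3715i):
new amp(|10⟩) = (1)·a = (-0.2165 + 0.5733i)
new amp(|11⟩) = (1/√2 + (1/√2)i)·b = (-0.3619 + 0.1635i)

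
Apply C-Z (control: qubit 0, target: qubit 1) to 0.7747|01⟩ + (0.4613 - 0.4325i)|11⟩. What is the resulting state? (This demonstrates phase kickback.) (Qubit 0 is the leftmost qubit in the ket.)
0.7747|01⟩ + (-0.4613 + 0.4325i)|11⟩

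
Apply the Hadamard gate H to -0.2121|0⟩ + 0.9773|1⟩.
0.5411|0⟩ - 0.841|1⟩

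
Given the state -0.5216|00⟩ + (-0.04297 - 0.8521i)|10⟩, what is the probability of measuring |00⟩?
0.2721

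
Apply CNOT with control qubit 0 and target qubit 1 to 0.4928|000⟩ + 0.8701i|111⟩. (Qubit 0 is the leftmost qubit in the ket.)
0.4928|000⟩ + 0.8701i|101⟩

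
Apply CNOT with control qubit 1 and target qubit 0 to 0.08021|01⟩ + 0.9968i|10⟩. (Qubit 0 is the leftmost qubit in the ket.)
0.9968i|10⟩ + 0.08021|11⟩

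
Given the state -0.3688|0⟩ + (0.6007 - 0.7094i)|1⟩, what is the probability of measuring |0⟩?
0.136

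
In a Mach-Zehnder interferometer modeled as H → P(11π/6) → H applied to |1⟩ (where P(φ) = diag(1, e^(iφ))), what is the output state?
(0.06699 + 0.25i)|0⟩ + (0.933 - 0.25i)|1⟩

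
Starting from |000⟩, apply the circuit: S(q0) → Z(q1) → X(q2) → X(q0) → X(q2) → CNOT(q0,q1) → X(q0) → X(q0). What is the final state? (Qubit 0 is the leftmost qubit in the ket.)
|110⟩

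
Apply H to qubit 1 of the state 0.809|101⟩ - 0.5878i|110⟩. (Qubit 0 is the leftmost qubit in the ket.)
-0.4156i|100⟩ + 0.572|101⟩ + 0.4156i|110⟩ + 0.572|111⟩

H on qubit 1 mixes each pair of kets that differ only in qubit 1: amplitudes (a, b) of (|…0…⟩, |…1…⟩) become ((a + b)/√2, (a − b)/√2). Kets absent from the input have amplitude 0.
(|100⟩, |110⟩): (a, b) = (0, -0.5878i) → (-0.4156i, 0.4156i)
(|101⟩, |111⟩): (a, b) = (0.809, 0) → (0.572, 0.572)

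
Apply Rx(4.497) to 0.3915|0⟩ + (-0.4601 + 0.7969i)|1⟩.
(0.3753 + 0.3584i)|0⟩ + (0.2885 - 0.8046i)|1⟩

Rx(4.497) = [[cos(θ/2), −i·sin(θ/2)], [−i·sin(θ/2), cos(θ/2)]]; θ = 4.497, cos(θ/2) ≈ -0.627006, sin(θ/2) ≈ 0.779015.
With a = amp(|0⟩) = 0.3915 and b = amp(|1⟩) = (-0.4601 + 0.7969i):
new amp(|0⟩) = (-0.627006)·a + (-0.779015i)·b = (0.3753 + 0.3584i)
new amp(|1⟩) = (-0.779015i)·a + (-0.627006)·b = (0.2885 - 0.8046i)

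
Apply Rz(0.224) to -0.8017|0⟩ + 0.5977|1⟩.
(-0.7967 + 0.0896i)|0⟩ + (0.594 + 0.0668i)|1⟩

Rz(0.224) = [[e^(−iθ/2), 0], [0, e^(iθ/2)]] with e^(±iθ/2) = cos(θ/2) ± i·sin(θ/2); θ = 0.224, cos(θ/2) ≈ 0.993735, sin(θ/2) ≈ 0.111766.
With a = amp(|0⟩) = -0.8017 and b = amp(|1⟩) = 0.5977:
new amp(|0⟩) = (0.993735 - 0.111766i)·a = (-0.7967 + 0.0896i)
new amp(|1⟩) = (0.993735 + 0.111766i)·b = (0.594 + 0.0668i)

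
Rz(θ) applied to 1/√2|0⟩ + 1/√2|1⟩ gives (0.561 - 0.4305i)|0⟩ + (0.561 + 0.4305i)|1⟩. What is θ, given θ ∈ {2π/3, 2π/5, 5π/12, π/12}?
5π/12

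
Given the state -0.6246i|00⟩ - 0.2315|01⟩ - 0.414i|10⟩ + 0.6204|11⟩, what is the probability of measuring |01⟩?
0.05359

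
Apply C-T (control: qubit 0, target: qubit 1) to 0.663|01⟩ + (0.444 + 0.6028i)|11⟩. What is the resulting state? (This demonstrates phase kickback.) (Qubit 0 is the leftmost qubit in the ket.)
0.663|01⟩ + (-0.1123 + 0.7402i)|11⟩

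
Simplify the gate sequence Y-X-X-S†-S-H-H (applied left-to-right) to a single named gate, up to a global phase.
Y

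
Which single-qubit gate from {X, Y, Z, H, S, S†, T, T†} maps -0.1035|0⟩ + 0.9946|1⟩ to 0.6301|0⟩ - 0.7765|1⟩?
H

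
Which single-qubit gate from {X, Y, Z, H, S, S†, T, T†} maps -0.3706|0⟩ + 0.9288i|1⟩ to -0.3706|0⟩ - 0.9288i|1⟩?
Z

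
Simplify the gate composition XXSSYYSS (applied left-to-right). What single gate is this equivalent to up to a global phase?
I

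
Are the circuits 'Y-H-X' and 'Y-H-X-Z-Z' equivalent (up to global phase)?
Yes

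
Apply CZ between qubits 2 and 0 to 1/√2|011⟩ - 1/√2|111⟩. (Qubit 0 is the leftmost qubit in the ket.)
1/√2|011⟩ + 1/√2|111⟩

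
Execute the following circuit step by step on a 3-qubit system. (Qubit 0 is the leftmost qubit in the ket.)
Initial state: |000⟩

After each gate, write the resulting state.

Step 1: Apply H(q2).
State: 1/√2|000⟩ + 1/√2|001⟩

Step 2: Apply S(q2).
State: 1/√2|000⟩ + (1/√2)i|001⟩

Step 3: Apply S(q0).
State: 1/√2|000⟩ + (1/√2)i|001⟩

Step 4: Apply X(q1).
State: 1/√2|010⟩ + (1/√2)i|011⟩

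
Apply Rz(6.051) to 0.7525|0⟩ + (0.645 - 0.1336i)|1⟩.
(-0.7474 - 0.08716i)|0⟩ + (-0.6252 + 0.2074i)|1⟩

Rz(6.051) = [[e^(−iθ/2), 0], [0, e^(iθ/2)]] with e^(±iθ/2) = cos(θ/2) ± i·sin(θ/2); θ = 6.051, cos(θ/2) ≈ -0.993269, sin(θ/2) ≈ 0.115832.
With a = amp(|0⟩) = 0.7525 and b = amp(|1⟩) = (0.645 - 0.1336i):
new amp(|0⟩) = (-0.993269 - 0.115832i)·a = (-0.7474 - 0.08716i)
new amp(|1⟩) = (-0.993269 + 0.115832i)·b = (-0.6252 + 0.2074i)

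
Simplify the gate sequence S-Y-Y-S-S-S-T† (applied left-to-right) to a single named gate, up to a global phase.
T†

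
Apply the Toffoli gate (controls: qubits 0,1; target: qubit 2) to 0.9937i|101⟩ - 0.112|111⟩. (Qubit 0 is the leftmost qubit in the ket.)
0.9937i|101⟩ - 0.112|110⟩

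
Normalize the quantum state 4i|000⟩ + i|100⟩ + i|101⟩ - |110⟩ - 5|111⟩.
0.603i|000⟩ + 0.1508i|100⟩ + 0.1508i|101⟩ - 0.1508|110⟩ - 0.7538|111⟩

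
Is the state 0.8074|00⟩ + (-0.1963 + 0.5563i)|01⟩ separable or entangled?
Separable

Writing the state as a|00⟩ + b|01⟩ + c|10⟩ + d|11⟩, it is a product state iff ad − bc = 0.
Here (a, b, c, d) = (0.8074, (-0.1963 + 0.5563i), 0, 0): ad − bc = (0.8074)(0) − (-0.1963 + 0.5563i)(0) = 0, so the state is separable.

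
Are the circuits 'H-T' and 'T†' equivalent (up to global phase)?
No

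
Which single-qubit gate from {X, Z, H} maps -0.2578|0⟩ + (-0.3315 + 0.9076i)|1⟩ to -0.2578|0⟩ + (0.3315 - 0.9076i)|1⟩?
Z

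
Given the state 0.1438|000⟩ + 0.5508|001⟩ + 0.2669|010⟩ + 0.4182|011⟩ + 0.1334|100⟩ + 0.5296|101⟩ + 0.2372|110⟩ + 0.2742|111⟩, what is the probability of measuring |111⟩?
0.07519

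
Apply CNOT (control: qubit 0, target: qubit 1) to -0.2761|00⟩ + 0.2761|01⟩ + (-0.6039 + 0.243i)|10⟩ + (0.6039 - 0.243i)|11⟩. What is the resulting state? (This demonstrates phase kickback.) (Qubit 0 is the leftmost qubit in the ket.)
-0.2761|00⟩ + 0.2761|01⟩ + (0.6039 - 0.243i)|10⟩ + (-0.6039 + 0.243i)|11⟩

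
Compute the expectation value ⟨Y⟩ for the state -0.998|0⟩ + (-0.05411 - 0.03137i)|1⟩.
0.06261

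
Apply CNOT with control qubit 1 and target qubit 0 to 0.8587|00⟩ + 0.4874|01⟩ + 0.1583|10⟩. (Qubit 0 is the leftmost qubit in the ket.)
0.8587|00⟩ + 0.1583|10⟩ + 0.4874|11⟩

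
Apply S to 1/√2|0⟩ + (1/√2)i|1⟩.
1/√2|0⟩ - 1/√2|1⟩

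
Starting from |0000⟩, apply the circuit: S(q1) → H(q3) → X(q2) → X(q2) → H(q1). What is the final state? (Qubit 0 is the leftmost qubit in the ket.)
1/2|0000⟩ + 1/2|0001⟩ + 1/2|0100⟩ + 1/2|0101⟩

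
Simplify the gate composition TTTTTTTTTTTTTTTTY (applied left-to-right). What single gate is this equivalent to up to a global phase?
Y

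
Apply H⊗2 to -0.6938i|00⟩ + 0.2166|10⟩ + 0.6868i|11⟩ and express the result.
(0.1083 - 0.0035i)|00⟩ + (0.1083 - 0.6903i)|01⟩ + (-0.1083 - 0.6903i)|10⟩ + (-0.1083 - 0.0035i)|11⟩

H⊗2 gives amp(|y⟩) = (1/2) Σ_x (−1)^(x·y) amp(|x⟩), where x·y is the number of positions in which both x and y have a 1.
|00⟩: (-0.6938i + 0.2166 + 0.6868i)/2 = (0.1083 - 0.0035i)
|01⟩: (-0.6938i + 0.2166 - 0.6868i)/2 = (0.1083 - 0.6903i)
|10⟩: (-0.6938i - 0.2166 - 0.6868i)/2 = (-0.1083 - 0.6903i)
|11⟩: (-0.6938i - 0.2166 + 0.6868i)/2 = (-0.1083 - 0.0035i)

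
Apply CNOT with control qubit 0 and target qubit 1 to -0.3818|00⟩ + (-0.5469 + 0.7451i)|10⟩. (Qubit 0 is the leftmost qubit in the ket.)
-0.3818|00⟩ + (-0.5469 + 0.7451i)|11⟩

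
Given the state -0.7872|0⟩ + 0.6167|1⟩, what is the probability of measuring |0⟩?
0.6197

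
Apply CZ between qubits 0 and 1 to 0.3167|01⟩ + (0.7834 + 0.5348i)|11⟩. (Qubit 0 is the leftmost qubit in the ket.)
0.3167|01⟩ + (-0.7834 - 0.5348i)|11⟩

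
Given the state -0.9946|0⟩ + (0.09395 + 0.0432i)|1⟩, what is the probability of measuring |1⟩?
0.01069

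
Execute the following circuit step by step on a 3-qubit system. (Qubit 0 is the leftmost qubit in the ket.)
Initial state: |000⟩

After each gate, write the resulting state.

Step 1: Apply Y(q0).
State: i|100⟩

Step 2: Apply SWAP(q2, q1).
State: i|100⟩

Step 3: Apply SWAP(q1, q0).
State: i|010⟩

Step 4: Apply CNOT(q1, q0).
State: i|110⟩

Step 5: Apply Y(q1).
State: |100⟩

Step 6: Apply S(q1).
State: |100⟩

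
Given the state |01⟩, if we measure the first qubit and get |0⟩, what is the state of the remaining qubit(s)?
|1⟩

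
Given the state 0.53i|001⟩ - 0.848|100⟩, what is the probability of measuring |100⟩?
0.7191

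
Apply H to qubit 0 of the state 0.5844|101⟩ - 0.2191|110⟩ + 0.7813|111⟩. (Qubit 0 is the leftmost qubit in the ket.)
0.4132|001⟩ - 0.1549|010⟩ + 0.5525|011⟩ - 0.4132|101⟩ + 0.1549|110⟩ - 0.5525|111⟩

H on qubit 0 mixes each pair of kets that differ only in qubit 0: amplitudes (a, b) of (|…0…⟩, |…1…⟩) become ((a + b)/√2, (a − b)/√2). Kets absent from the input have amplitude 0.
(|001⟩, |101⟩): (a, b) = (0, 0.5844) → (0.4132, -0.4132)
(|010⟩, |110⟩): (a, b) = (0, -0.2191) → (-0.1549, 0.1549)
(|011⟩, |111⟩): (a, b) = (0, 0.7813) → (0.5525, -0.5525)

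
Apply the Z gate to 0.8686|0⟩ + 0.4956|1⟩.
0.8686|0⟩ - 0.4956|1⟩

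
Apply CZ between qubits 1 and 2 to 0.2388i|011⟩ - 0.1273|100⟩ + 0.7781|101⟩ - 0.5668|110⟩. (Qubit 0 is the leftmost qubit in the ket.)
-0.2388i|011⟩ - 0.1273|100⟩ + 0.7781|101⟩ - 0.5668|110⟩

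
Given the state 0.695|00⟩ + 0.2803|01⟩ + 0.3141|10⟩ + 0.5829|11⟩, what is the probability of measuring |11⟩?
0.3398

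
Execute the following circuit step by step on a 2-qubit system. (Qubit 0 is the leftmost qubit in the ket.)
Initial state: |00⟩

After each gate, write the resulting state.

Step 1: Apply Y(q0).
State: i|10⟩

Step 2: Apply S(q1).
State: i|10⟩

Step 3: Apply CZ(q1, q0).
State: i|10⟩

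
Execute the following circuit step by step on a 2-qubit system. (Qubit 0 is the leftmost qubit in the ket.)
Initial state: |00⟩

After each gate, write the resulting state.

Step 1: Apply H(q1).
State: 1/√2|00⟩ + 1/√2|01⟩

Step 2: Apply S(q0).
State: 1/√2|00⟩ + 1/√2|01⟩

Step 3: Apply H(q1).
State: |00⟩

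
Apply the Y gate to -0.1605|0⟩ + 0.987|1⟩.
-0.987i|0⟩ - 0.1605i|1⟩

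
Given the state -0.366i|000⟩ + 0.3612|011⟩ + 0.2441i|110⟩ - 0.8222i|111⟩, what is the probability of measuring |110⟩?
0.05958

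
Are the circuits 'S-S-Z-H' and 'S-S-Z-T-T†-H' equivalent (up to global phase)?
Yes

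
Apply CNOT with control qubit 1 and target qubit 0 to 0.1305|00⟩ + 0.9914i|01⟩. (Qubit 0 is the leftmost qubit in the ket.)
0.1305|00⟩ + 0.9914i|11⟩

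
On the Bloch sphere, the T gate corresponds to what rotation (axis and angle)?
Rotation by π/4 around the z-axis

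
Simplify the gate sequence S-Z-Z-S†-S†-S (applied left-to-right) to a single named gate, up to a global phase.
I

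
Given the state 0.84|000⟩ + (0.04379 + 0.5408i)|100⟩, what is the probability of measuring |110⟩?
0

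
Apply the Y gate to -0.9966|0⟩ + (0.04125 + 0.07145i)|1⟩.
(0.07145 - 0.04125i)|0⟩ - 0.9966i|1⟩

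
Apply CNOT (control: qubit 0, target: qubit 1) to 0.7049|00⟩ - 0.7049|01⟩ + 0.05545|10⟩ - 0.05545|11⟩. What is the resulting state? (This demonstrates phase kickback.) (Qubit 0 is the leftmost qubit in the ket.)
0.7049|00⟩ - 0.7049|01⟩ - 0.05545|10⟩ + 0.05545|11⟩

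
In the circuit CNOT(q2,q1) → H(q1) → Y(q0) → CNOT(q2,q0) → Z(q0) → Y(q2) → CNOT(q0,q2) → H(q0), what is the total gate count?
8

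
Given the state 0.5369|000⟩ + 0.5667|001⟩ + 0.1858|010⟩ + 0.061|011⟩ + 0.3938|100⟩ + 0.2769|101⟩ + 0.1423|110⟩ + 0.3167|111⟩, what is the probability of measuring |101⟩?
0.07667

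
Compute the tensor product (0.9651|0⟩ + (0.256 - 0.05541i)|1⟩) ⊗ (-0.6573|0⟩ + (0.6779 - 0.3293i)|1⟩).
-0.6344|00⟩ + (0.6542 - 0.3178i)|01⟩ + (-0.1683 + 0.03642i)|10⟩ + (0.1553 - 0.1219i)|11⟩

amp(|b₁b₂…⟩) = product of the factor amplitudes for bits b₁, b₂, …; only kets whose every factor amplitude is nonzero survive.
|00⟩: (0.9651)(-0.6573) = -0.6344
|01⟩: (0.9651)(0.6779 - 0.3293i) = (0.6542 - 0.3178i)
|10⟩: (0.256 - 0.05541i)(-0.6573) = (-0.1683 + 0.03642i)
|11⟩: (0.256 - 0.05541i)(0.6779 - 0.3293i) = (0.1553 - 0.1219i)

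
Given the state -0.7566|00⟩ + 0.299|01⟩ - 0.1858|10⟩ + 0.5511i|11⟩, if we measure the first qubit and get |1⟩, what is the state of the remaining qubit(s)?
-0.3195|0⟩ + 0.9476i|1⟩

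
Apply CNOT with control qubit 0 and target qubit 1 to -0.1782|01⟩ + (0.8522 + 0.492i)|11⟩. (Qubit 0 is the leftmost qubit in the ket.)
-0.1782|01⟩ + (0.8522 + 0.492i)|10⟩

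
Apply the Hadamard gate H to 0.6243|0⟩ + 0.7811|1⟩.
0.9938|0⟩ - 0.1109|1⟩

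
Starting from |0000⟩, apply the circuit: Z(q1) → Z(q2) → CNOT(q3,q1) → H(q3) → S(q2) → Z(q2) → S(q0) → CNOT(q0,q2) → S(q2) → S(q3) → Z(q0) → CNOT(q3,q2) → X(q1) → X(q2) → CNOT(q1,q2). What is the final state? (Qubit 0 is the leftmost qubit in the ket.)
1/√2|0100⟩ + (1/√2)i|0111⟩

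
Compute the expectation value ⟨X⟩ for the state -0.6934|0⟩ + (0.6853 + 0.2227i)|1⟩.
-0.9504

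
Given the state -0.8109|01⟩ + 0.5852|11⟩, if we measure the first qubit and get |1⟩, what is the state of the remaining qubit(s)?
|1⟩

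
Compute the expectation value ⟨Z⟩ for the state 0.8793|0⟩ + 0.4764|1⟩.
0.5462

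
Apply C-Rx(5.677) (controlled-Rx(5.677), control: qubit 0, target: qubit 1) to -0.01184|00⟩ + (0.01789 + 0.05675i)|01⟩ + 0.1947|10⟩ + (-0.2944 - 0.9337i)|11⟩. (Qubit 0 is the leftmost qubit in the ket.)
-0.01184|00⟩ + (0.01789 + 0.05675i)|01⟩ + (-0.4645 + 0.08787i)|10⟩ + (0.281 + 0.833i)|11⟩

C-Rx(5.677) leaves the control-|0⟩ kets |00⟩, |01⟩ unchanged and applies Rx(5.677) to qubit 1 on the control-|1⟩ pair (|10⟩, |11⟩).
Rx(5.677) = [[cos(θ/2), −i·sin(θ/2)], [−i·sin(θ/2), cos(θ/2)]]; θ = 5.677, cos(θ/2) ≈ -0.954418, sin(θ/2) ≈ 0.298473.
With a = amp(|10⟩) = 0.1947 and b = amp(|11⟩) = (-0.2944 - 0.9337i):
new amp(|10⟩) = (-0.954418)·a + (-0.298473i)·b = (-0.4645 + 0.08787i)
new amp(|11⟩) = (-0.298473i)·a + (-0.954418)·b = (0.281 + 0.833i)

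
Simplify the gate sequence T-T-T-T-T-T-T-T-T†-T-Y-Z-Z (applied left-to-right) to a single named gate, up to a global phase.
Y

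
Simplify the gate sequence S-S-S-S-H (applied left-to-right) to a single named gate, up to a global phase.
H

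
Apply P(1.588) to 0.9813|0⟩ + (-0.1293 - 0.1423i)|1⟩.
0.9813|0⟩ + (0.1445 - 0.1268i)|1⟩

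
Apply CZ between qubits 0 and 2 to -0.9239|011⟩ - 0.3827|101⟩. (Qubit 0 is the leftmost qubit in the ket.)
-0.9239|011⟩ + 0.3827|101⟩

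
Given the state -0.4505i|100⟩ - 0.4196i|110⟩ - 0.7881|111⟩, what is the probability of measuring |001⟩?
0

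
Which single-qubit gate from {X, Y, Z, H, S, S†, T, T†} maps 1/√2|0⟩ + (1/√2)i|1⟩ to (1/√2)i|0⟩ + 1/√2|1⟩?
X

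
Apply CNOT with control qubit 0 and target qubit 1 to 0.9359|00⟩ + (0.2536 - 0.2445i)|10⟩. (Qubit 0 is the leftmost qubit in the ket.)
0.9359|00⟩ + (0.2536 - 0.2445i)|11⟩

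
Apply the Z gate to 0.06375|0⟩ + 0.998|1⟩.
0.06375|0⟩ - 0.998|1⟩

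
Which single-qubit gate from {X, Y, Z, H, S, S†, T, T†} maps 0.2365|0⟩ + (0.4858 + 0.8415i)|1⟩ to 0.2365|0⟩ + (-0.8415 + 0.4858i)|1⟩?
S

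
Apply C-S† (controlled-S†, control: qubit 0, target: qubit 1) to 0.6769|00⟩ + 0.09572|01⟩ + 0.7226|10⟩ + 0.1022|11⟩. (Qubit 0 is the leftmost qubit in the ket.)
0.6769|00⟩ + 0.09572|01⟩ + 0.7226|10⟩ - 0.1022i|11⟩

C-S† leaves the control-|0⟩ kets |00⟩, |01⟩ unchanged and applies S† to qubit 1 on the control-|1⟩ pair (|10⟩, |11⟩).
S† = [[1, 0], [0, -i]].
With a = amp(|10⟩) = 0.7226 and b = amp(|11⟩) = 0.1022:
new amp(|10⟩) = (1)·a = 0.7226
new amp(|11⟩) = (-i)·b = -0.1022i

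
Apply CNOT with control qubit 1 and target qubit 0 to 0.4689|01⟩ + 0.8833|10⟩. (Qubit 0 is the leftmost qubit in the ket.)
0.8833|10⟩ + 0.4689|11⟩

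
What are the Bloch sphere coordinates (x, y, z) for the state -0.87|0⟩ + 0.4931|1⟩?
(-0.858, 0, 0.5138)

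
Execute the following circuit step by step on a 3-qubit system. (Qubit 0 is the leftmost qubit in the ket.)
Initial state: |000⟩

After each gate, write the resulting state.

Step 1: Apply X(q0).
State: |100⟩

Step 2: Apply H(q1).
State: 1/√2|100⟩ + 1/√2|110⟩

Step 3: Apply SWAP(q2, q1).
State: 1/√2|100⟩ + 1/√2|101⟩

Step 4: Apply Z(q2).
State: 1/√2|100⟩ - 1/√2|101⟩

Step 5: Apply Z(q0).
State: -1/√2|100⟩ + 1/√2|101⟩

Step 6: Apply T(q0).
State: (-1/2 - (1/2)i)|100⟩ + (1/2 + (1/2)i)|101⟩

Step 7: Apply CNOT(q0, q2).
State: (1/2 + (1/2)i)|100⟩ + (-1/2 - (1/2)i)|101⟩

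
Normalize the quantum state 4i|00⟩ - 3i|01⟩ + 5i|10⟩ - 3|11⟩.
0.5208i|00⟩ - 0.3906i|01⟩ + 0.6509i|10⟩ - 0.3906|11⟩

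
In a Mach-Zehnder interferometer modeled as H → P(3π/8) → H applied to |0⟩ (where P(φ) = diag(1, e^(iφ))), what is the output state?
(0.6913 + 0.4619i)|0⟩ + (0.3087 - 0.4619i)|1⟩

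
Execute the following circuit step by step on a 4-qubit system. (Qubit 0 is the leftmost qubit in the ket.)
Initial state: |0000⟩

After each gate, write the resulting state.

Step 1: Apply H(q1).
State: 1/√2|0000⟩ + 1/√2|0100⟩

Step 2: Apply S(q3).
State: 1/√2|0000⟩ + 1/√2|0100⟩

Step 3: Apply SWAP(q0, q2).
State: 1/√2|0000⟩ + 1/√2|0100⟩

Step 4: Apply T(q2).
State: 1/√2|0000⟩ + 1/√2|0100⟩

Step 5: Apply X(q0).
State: 1/√2|1000⟩ + 1/√2|1100⟩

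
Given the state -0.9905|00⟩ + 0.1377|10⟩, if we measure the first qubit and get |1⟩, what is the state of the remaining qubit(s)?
|0⟩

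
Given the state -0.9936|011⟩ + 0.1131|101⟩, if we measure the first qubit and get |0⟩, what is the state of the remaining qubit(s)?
-|11⟩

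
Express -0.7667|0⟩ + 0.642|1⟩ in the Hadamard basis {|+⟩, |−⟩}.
-0.08818|+⟩ - 0.9961|−⟩

With |ψ⟩ = α|0⟩ + β|1⟩, the Hadamard-basis coefficients are ⟨+|ψ⟩ = (α + β)/√2 and ⟨−|ψ⟩ = (α − β)/√2.
Here α = -0.7667, β = 0.642: (α + β)/√2 = -0.08818, (α − β)/√2 = -0.9961.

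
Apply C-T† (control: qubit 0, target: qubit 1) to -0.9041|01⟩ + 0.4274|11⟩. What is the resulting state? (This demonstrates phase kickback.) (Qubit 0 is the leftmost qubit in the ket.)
-0.9041|01⟩ + (0.3022 - 0.3022i)|11⟩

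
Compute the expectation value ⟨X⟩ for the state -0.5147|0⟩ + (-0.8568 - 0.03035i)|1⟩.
0.882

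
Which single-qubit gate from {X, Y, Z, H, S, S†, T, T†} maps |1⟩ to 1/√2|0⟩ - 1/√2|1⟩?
H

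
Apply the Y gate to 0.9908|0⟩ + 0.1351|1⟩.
-0.1351i|0⟩ + 0.9908i|1⟩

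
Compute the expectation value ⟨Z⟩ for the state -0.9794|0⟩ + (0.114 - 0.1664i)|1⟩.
0.9185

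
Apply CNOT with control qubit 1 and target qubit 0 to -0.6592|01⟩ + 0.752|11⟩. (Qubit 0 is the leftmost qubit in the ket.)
0.752|01⟩ - 0.6592|11⟩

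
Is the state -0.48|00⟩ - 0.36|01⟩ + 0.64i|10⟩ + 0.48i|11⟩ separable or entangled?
Separable

Writing the state as a|00⟩ + b|01⟩ + c|10⟩ + d|11⟩, it is a product state iff ad − bc = 0.
Here (a, b, c, d) = (-0.48, -0.36, 0.64i, 0.48i): ad − bc = (-0.48)(0.48i) − (-0.36)(0.64i) = 0, so the state is separable.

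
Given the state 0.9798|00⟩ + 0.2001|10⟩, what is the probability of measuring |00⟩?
0.96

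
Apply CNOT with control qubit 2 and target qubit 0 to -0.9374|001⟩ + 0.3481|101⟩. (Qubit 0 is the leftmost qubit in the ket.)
0.3481|001⟩ - 0.9374|101⟩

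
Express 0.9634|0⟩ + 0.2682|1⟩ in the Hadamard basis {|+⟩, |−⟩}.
0.8709|+⟩ + 0.4916|−⟩

With |ψ⟩ = α|0⟩ + β|1⟩, the Hadamard-basis coefficients are ⟨+|ψ⟩ = (α + β)/√2 and ⟨−|ψ⟩ = (α − β)/√2.
Here α = 0.9634, β = 0.2682: (α + β)/√2 = 0.8709, (α − β)/√2 = 0.4916.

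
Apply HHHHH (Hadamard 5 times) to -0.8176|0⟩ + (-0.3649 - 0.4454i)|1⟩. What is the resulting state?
(-0.8362 - 0.3149i)|0⟩ + (-0.3201 + 0.3149i)|1⟩

H² = I, so H^5 = H: a single Hadamard. With (a, b) = (-0.8176, (-0.3649 - 0.4454i)), H gives ((a + b)/√2, (a − b)/√2) = ((-0.8362 - 0.3149i), (-0.3201 + 0.3149i)).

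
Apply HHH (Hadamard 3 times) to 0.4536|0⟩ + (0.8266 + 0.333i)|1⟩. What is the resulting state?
(0.9052 + 0.2355i)|0⟩ + (-0.2638 - 0.2355i)|1⟩

H² = I, so H^3 = H: a single Hadamard. With (a, b) = (0.4536, (0.8266 + 0.333i)), H gives ((a + b)/√2, (a − b)/√2) = ((0.9052 + 0.2355i), (-0.2638 - 0.2355i)).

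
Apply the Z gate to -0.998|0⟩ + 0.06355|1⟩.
-0.998|0⟩ - 0.06355|1⟩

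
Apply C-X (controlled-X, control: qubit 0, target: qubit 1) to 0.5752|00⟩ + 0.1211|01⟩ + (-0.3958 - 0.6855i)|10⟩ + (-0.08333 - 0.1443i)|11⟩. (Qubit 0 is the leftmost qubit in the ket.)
0.5752|00⟩ + 0.1211|01⟩ + (-0.08333 - 0.1443i)|10⟩ + (-0.3958 - 0.6855i)|11⟩

C-X leaves the control-|0⟩ kets |00⟩, |01⟩ unchanged and applies X to qubit 1 on the control-|1⟩ pair (|10⟩, |11⟩).
X = [[0, 1], [1, 0]].
With a = amp(|10⟩) = (-0.3958 - 0.6855i) and b = amp(|11⟩) = (-0.08333 - 0.1443i):
new amp(|10⟩) = (1)·b = (-0.08333 - 0.1443i)
new amp(|11⟩) = (1)·a = (-0.3958 - 0.6855i)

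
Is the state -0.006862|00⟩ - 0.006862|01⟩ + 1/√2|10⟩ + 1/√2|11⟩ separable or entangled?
Separable

Writing the state as a|00⟩ + b|01⟩ + c|10⟩ + d|11⟩, it is a product state iff ad − bc = 0.
Here (a, b, c, d) = (-0.006862, -0.006862, 1/√2, 1/√2): ad − bc = (-0.006862)(1/√2) − (-0.006862)(1/√2) = 0, so the state is separable.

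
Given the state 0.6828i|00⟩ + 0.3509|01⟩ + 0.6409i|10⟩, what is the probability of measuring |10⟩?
0.4108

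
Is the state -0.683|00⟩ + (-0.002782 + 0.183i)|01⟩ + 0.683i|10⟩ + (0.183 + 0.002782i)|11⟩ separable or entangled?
Separable

Writing the state as a|00⟩ + b|01⟩ + c|10⟩ + d|11⟩, it is a product state iff ad − bc = 0.
Here (a, b, c, d) = (-0.683, (-0.002782 + 0.183i), 0.683i, (0.183 + 0.002782i)): ad − bc = (-0.683)(0.183 + 0.002782i) − (-0.002782 + 0.183i)(0.683i) = 0, so the state is separable.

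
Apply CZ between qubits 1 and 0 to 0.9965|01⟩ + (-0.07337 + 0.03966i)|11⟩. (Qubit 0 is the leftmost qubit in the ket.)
0.9965|01⟩ + (0.07337 - 0.03966i)|11⟩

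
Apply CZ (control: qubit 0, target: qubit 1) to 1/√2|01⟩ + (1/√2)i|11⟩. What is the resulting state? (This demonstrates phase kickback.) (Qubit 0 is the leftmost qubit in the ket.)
1/√2|01⟩ - (1/√2)i|11⟩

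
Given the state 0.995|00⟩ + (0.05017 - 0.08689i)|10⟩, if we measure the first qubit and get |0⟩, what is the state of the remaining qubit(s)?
|0⟩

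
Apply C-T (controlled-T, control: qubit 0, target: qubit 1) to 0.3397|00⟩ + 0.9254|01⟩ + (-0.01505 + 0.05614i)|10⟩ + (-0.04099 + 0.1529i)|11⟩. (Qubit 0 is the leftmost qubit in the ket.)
0.3397|00⟩ + 0.9254|01⟩ + (-0.01505 + 0.05614i)|10⟩ + (-0.1371 + 0.07913i)|11⟩

C-T leaves the control-|0⟩ kets |00⟩, |01⟩ unchanged and applies T to qubit 1 on the control-|1⟩ pair (|10⟩, |11⟩).
T = [[1, 0], [0, (1/√2 + (1/√2)i)]].
With a = amp(|10⟩) = (-0.01505 + 0.05614i) and b = amp(|11⟩) = (-0.04099 + 0.1529i):
new amp(|10⟩) = (1)·a = (-0.01505 + 0.05614i)
new amp(|11⟩) = (1/√2 + (1/√2)i)·b = (-0.1371 + 0.07913i)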